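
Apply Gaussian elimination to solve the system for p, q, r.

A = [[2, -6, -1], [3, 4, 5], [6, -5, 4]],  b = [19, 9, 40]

Forward elimination on [A|b]:
R2 <- R2 - (3/2)*R1:  [     0     13   13/2  -39/2 ]
R3 <- R3 - (3)*R1:  [   0   13    7  -17 ]
R3 <- R3 - (1)*R2:  [   0    0  1/2  5/2 ]
Row echelon form:
[ 2  -6    -1  |     19 ]
[ 0  13  13/2  |  -39/2 ]
[ 0   0   1/2  |    5/2 ]
Back-substitution:
r = (5/2) / (1/2) = 5
q = (-39/2 - (13/2)*(5)) / 13 = -4
p = (19 - (-6)*(-4) - (-1)*(5)) / 2 = 0

(0, -4, 5)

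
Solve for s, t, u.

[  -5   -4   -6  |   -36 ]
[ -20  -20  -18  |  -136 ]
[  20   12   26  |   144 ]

Forward elimination on [A|b]:
R2 <- R2 - (4)*R1:  [  0  -4   6   8 ]
R3 <- R3 - (-4)*R1:  [  0  -4   2   0 ]
R3 <- R3 - (1)*R2:  [  0   0  -4  -8 ]
Row echelon form:
[ -5  -4  -6  |  -36 ]
[  0  -4   6  |    8 ]
[  0   0  -4  |   -8 ]
Back-substitution:
u = (-8) / -4 = 2
t = (8 - (6)*(2)) / -4 = 1
s = (-36 - (-4)*(1) - (-6)*(2)) / -5 = 4

(4, 1, 2)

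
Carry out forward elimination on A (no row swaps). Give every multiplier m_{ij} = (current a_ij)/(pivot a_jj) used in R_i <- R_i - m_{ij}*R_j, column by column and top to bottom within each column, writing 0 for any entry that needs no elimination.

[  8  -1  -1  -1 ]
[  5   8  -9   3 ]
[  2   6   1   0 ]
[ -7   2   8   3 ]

multipliers: 5/8, 1/4, -7/8, 50/69, 3/23, 567/505

Forward elimination:
R2 <- R2 - (5/8)*R1:  [     0   69/8  -67/8   29/8 ]
R3 <- R3 - (1/4)*R1:  [    0  25/4   5/4   1/4 ]
R4 <- R4 - (-7/8)*R1:  [    0   9/8  57/8  17/8 ]
R3 <- R3 - (50/69)*R2:  [       0        0   505/69  -164/69 ]
R4 <- R4 - (3/23)*R2:  [      0       0  189/23   38/23 ]
R4 <- R4 - (567/505)*R3:  [        0         0         0  2182/505 ]
Multipliers (in order of application): m_{21} = 5/8, m_{31} = 1/4, m_{41} = -7/8, m_{32} = 50/69, m_{42} = 3/23, m_{43} = 567/505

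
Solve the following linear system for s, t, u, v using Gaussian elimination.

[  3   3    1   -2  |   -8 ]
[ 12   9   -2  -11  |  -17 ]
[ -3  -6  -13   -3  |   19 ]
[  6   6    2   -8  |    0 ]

(-1, -5, 2, -4)

Forward elimination on [A|b]:
R2 <- R2 - (4)*R1:  [  0  -3  -6  -3  15 ]
R3 <- R3 - (-1)*R1:  [   0   -3  -12   -5   11 ]
R4 <- R4 - (2)*R1:  [  0   0   0  -4  16 ]
R3 <- R3 - (1)*R2:  [  0   0  -6  -2  -4 ]
Row echelon form:
[ 3   3   1  -2  |  -8 ]
[ 0  -3  -6  -3  |  15 ]
[ 0   0  -6  -2  |  -4 ]
[ 0   0   0  -4  |  16 ]
Back-substitution:
v = (16) / -4 = -4
u = (-4 - (-2)*(-4)) / -6 = 2
t = (15 - (-6)*(2) - (-3)*(-4)) / -3 = -5
s = (-8 - (3)*(-5) - (1)*(2) - (-2)*(-4)) / 3 = -1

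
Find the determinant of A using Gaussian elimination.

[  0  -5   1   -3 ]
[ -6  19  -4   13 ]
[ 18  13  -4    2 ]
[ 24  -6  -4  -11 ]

Forward elimination:
R1 <-> R2   (pivot in column 1 was zero)
[ -6  19  -4   13 ]
[  0  -5   1   -3 ]
[ 18  13  -4    2 ]
[ 24  -6  -4  -11 ]
R3 <- R3 - (-3)*R1:  [   0   70  -16   41 ]
R4 <- R4 - (-4)*R1:  [   0   70  -20   41 ]
R3 <- R3 - (-14)*R2:  [  0   0  -2  -1 ]
R4 <- R4 - (-14)*R2:  [  0   0  -6  -1 ]
R4 <- R4 - (3)*R3:  [ 0  0  0  2 ]
Upper-triangular form:
[ -6  19  -4  13 ]
[  0  -5   1  -3 ]
[  0   0  -2  -1 ]
[  0   0   0   2 ]
det(A) = (-1)^1 * (-6) * (-5) * (-2) * (2) = 120  (1 row swap -> sign -1)

det(A) = 120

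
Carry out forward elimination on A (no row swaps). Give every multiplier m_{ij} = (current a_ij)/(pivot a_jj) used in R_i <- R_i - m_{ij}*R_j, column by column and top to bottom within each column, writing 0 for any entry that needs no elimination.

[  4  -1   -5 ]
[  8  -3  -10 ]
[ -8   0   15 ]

multipliers: 2, -2, 2

Forward elimination:
R2 <- R2 - (2)*R1:  [  0  -1   0 ]
R3 <- R3 - (-2)*R1:  [  0  -2   5 ]
R3 <- R3 - (2)*R2:  [ 0  0  5 ]
Multipliers (in order of application): m_{21} = 2, m_{31} = -2, m_{32} = 2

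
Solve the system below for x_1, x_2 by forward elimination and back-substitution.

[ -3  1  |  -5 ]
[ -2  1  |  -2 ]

(3, 4)

Forward elimination on [A|b]:
R2 <- R2 - (2/3)*R1:  [   0  1/3  4/3 ]
Row echelon form:
[ -3    1  |   -5 ]
[  0  1/3  |  4/3 ]
Back-substitution:
x_2 = (4/3) / (1/3) = 4
x_1 = (-5 - (1)*(4)) / -3 = 3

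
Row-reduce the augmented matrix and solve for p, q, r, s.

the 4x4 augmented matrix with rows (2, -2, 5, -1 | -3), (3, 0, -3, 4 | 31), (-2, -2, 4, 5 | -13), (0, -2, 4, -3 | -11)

(5, -4, -4, 1)

Forward elimination on [A|b]:
R2 <- R2 - (3/2)*R1:  [     0      3  -21/2   11/2   71/2 ]
R3 <- R3 - (-1)*R1:  [   0   -4    9    4  -16 ]
R3 <- R3 - (-4/3)*R2:  [    0     0    -5  34/3  94/3 ]
R4 <- R4 - (-2/3)*R2:  [    0     0    -3   2/3  38/3 ]
R4 <- R4 - (3/5)*R3:  [      0       0       0  -92/15  -92/15 ]
Row echelon form:
[ 2  -2      5      -1  |      -3 ]
[ 0   3  -21/2    11/2  |    71/2 ]
[ 0   0     -5    34/3  |    94/3 ]
[ 0   0      0  -92/15  |  -92/15 ]
Back-substitution:
s = (-92/15) / (-92/15) = 1
r = (94/3 - (34/3)*(1)) / -5 = -4
q = (71/2 - (-21/2)*(-4) - (11/2)*(1)) / 3 = -4
p = (-3 - (-2)*(-4) - (5)*(-4) - (-1)*(1)) / 2 = 5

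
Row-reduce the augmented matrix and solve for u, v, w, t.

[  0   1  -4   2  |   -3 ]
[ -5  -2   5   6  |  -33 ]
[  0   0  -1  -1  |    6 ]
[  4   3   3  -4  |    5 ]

Forward elimination on [A|b]:
R1 <-> R2   (pivot in column 1 was zero)
[ -5  -2   5   6  -33 ]
[  0   1  -4   2   -3 ]
[  0   0  -1  -1    6 ]
[  4   3   3  -4    5 ]
R4 <- R4 - (-4/5)*R1:  [      0     7/5       7     4/5  -107/5 ]
R4 <- R4 - (7/5)*R2:  [     0      0   63/5     -2  -86/5 ]
R4 <- R4 - (-63/5)*R3:  [     0      0      0  -73/5  292/5 ]
Row echelon form:
[ -5  -2   5      6  |    -33 ]
[  0   1  -4      2  |     -3 ]
[  0   0  -1     -1  |      6 ]
[  0   0   0  -73/5  |  292/5 ]
Back-substitution:
t = (292/5) / (-73/5) = -4
w = (6 - (-1)*(-4)) / -1 = -2
v = (-3 - (-4)*(-2) - (2)*(-4)) / 1 = -3
u = (-33 - (-2)*(-3) - (5)*(-2) - (6)*(-4)) / -5 = 1

(1, -3, -2, -4)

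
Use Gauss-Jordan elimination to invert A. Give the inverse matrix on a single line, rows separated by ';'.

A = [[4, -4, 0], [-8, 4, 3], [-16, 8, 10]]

Gauss-Jordan on [A | I]:
R1 <- (1/4)*R1:  [   1   -1    0  |  1/4    0    0 ]
R2 <- R2 - (-8)*R1:  [  0  -4   3  |   2   1   0 ]
R3 <- R3 - (-16)*R1:  [  0  -8  10  |   4   0   1 ]
R2 <- (1/-4)*R2:  [    0     1  -3/4  |  -1/2  -1/4     0 ]
R1 <- R1 - (-1)*R2:  [    1     0  -3/4  |  -1/4  -1/4     0 ]
R3 <- R3 - (-8)*R2:  [  0   0   4  |   0  -2   1 ]
R3 <- (1/4)*R3:  [    0     0     1  |     0  -1/2   1/4 ]
R1 <- R1 - (-3/4)*R3:  [    1     0     0  |  -1/4  -5/8  3/16 ]
R2 <- R2 - (-3/4)*R3:  [    0     1     0  |  -1/2  -5/8  3/16 ]
Right block of [I | A^{-1}] is the inverse:
[ -1/4  -5/8  3/16 ]
[ -1/2  -5/8  3/16 ]
[    0  -1/2   1/4 ]

inverse = [-1/4 -5/8 3/16; -1/2 -5/8 3/16; 0 -1/2 1/4]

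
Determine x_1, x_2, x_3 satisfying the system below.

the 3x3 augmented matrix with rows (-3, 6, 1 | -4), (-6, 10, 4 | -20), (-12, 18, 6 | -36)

(4, 2, -4)

Forward elimination on [A|b]:
R2 <- R2 - (2)*R1:  [   0   -2    2  -12 ]
R3 <- R3 - (4)*R1:  [   0   -6    2  -20 ]
R3 <- R3 - (3)*R2:  [  0   0  -4  16 ]
Row echelon form:
[ -3   6   1  |   -4 ]
[  0  -2   2  |  -12 ]
[  0   0  -4  |   16 ]
Back-substitution:
x_3 = (16) / -4 = -4
x_2 = (-12 - (2)*(-4)) / -2 = 2
x_1 = (-4 - (6)*(2) - (1)*(-4)) / -3 = 4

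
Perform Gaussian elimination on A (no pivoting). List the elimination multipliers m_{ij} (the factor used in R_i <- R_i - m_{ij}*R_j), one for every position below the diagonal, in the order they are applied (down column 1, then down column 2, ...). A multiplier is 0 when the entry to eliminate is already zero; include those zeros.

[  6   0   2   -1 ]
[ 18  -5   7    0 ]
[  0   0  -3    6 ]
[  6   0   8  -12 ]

multipliers: 3, 0, 1, 0, 0, -2

Forward elimination:
R2 <- R2 - (3)*R1:  [  0  -5   1   3 ]
R3: entry in column 1 is already 0 -> m_{31} = 0 (no row operation needed)
R4 <- R4 - (1)*R1:  [   0    0    6  -11 ]
R3: entry in column 2 is already 0 -> m_{32} = 0 (no row operation needed)
R4: entry in column 2 is already 0 -> m_{42} = 0 (no row operation needed)
R4 <- R4 - (-2)*R3:  [ 0  0  0  1 ]
Multipliers (in order of application): m_{21} = 3, m_{31} = 0, m_{41} = 1, m_{32} = 0, m_{42} = 0, m_{43} = -2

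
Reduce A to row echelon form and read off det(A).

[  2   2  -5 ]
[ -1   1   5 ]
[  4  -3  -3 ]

Forward elimination:
R2 <- R2 - (-1/2)*R1:  [   0    2  5/2 ]
R3 <- R3 - (2)*R1:  [  0  -7   7 ]
R3 <- R3 - (-7/2)*R2:  [    0     0  63/4 ]
Upper-triangular form:
[ 2  2    -5 ]
[ 0  2   5/2 ]
[ 0  0  63/4 ]
det(A) = (-1)^0 * (2) * (2) * (63/4) = 63  (0 row swaps -> sign +1)

det(A) = 63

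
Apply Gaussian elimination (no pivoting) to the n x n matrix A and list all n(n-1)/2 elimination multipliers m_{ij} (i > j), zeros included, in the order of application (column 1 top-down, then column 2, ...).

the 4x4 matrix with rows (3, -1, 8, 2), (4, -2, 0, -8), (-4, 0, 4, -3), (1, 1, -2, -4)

Forward elimination:
R2 <- R2 - (4/3)*R1:  [     0   -2/3  -32/3  -32/3 ]
R3 <- R3 - (-4/3)*R1:  [    0  -4/3  44/3  -1/3 ]
R4 <- R4 - (1/3)*R1:  [     0    4/3  -14/3  -14/3 ]
R3 <- R3 - (2)*R2:  [  0   0  36  21 ]
R4 <- R4 - (-2)*R2:  [   0    0  -26  -26 ]
R4 <- R4 - (-13/18)*R3:  [     0      0      0  -65/6 ]
Multipliers (in order of application): m_{21} = 4/3, m_{31} = -4/3, m_{41} = 1/3, m_{32} = 2, m_{42} = -2, m_{43} = -13/18

multipliers: 4/3, -4/3, 1/3, 2, -2, -13/18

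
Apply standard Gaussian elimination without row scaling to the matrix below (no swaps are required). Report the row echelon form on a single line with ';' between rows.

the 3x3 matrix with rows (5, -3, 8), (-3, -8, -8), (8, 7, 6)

REF = [5 -3 8; 0 -49/5 -16/5; 0 0 -522/49]

Forward elimination:
R2 <- R2 - (-3/5)*R1:  [     0  -49/5  -16/5 ]
R3 <- R3 - (8/5)*R1:  [     0   59/5  -34/5 ]
R3 <- R3 - (-59/49)*R2:  [       0        0  -522/49 ]
Row echelon form:
[ 5     -3        8 ]
[ 0  -49/5    -16/5 ]
[ 0      0  -522/49 ]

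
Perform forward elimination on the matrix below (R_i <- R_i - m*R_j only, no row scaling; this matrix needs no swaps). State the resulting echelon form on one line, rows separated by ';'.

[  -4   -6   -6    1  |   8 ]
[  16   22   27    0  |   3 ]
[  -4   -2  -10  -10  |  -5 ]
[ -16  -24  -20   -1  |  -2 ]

REF = [-4 -6 -6 1 8; 0 -2 3 4 35; 0 0 2 -3 57; 0 0 0 1 -148]

Forward elimination:
R2 <- R2 - (-4)*R1:  [  0  -2   3   4  35 ]
R3 <- R3 - (1)*R1:  [   0    4   -4  -11  -13 ]
R4 <- R4 - (4)*R1:  [   0    0    4   -5  -34 ]
R3 <- R3 - (-2)*R2:  [  0   0   2  -3  57 ]
R4 <- R4 - (2)*R3:  [    0     0     0     1  -148 ]
Row echelon form:
[ -4  -6  -6   1  |     8 ]
[  0  -2   3   4  |    35 ]
[  0   0   2  -3  |    57 ]
[  0   0   0   1  |  -148 ]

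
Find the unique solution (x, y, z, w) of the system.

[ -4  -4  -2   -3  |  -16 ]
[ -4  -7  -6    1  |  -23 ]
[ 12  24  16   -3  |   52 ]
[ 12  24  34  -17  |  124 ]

Forward elimination on [A|b]:
R2 <- R2 - (1)*R1:  [  0  -3  -4   4  -7 ]
R3 <- R3 - (-3)*R1:  [   0   12   10  -12    4 ]
R4 <- R4 - (-3)*R1:  [   0   12   28  -26   76 ]
R3 <- R3 - (-4)*R2:  [   0    0   -6    4  -24 ]
R4 <- R4 - (-4)*R2:  [   0    0   12  -10   48 ]
R4 <- R4 - (-2)*R3:  [  0   0   0  -2   0 ]
Row echelon form:
[ -4  -4  -2  -3  |  -16 ]
[  0  -3  -4   4  |   -7 ]
[  0   0  -6   4  |  -24 ]
[  0   0   0  -2  |    0 ]
Back-substitution:
w = (0) / -2 = 0
z = (-24 - (4)*(0)) / -6 = 4
y = (-7 - (-4)*(4) - (4)*(0)) / -3 = -3
x = (-16 - (-4)*(-3) - (-2)*(4) - (-3)*(0)) / -4 = 5

(5, -3, 4, 0)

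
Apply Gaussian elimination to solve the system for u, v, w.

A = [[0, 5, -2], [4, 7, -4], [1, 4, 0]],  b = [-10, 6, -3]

Forward elimination on [A|b]:
R1 <-> R2   (pivot in column 1 was zero)
[ 4  7  -4    6 ]
[ 0  5  -2  -10 ]
[ 1  4   0   -3 ]
R3 <- R3 - (1/4)*R1:  [    0   9/4     1  -9/2 ]
R3 <- R3 - (9/20)*R2:  [     0      0  19/10      0 ]
Row echelon form:
[ 4  7     -4  |    6 ]
[ 0  5     -2  |  -10 ]
[ 0  0  19/10  |    0 ]
Back-substitution:
w = (0) / (19/10) = 0
v = (-10 - (-2)*(0)) / 5 = -2
u = (6 - (7)*(-2) - (-4)*(0)) / 4 = 5

(5, -2, 0)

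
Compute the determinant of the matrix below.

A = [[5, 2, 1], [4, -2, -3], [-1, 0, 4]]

det(A) = -68

Forward elimination:
R2 <- R2 - (4/5)*R1:  [     0  -18/5  -19/5 ]
R3 <- R3 - (-1/5)*R1:  [    0   2/5  21/5 ]
R3 <- R3 - (-1/9)*R2:  [    0     0  34/9 ]
Upper-triangular form:
[ 5      2      1 ]
[ 0  -18/5  -19/5 ]
[ 0      0   34/9 ]
det(A) = (-1)^0 * (5) * (-18/5) * (34/9) = -68  (0 row swaps -> sign +1)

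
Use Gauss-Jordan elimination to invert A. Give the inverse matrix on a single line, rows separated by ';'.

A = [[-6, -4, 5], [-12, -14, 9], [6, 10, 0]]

inverse = [-5/8 25/72 17/72; 3/8 -5/24 -1/24; -1/4 1/4 1/4]

Gauss-Jordan on [A | I]:
R1 <- (1/-6)*R1:  [    1   2/3  -5/6  |  -1/6     0     0 ]
R2 <- R2 - (-12)*R1:  [  0  -6  -1  |  -2   1   0 ]
R3 <- R3 - (6)*R1:  [ 0  6  5  |  1  0  1 ]
R2 <- (1/-6)*R2:  [    0     1   1/6  |   1/3  -1/6     0 ]
R1 <- R1 - (2/3)*R2:  [      1       0  -17/18  |   -7/18     1/9       0 ]
R3 <- R3 - (6)*R2:  [  0   0   4  |  -1   1   1 ]
R3 <- (1/4)*R3:  [    0     0     1  |  -1/4   1/4   1/4 ]
R1 <- R1 - (-17/18)*R3:  [     1      0      0  |   -5/8  25/72  17/72 ]
R2 <- R2 - (1/6)*R3:  [     0      1      0  |    3/8  -5/24  -1/24 ]
Right block of [I | A^{-1}] is the inverse:
[ -5/8  25/72  17/72 ]
[  3/8  -5/24  -1/24 ]
[ -1/4    1/4    1/4 ]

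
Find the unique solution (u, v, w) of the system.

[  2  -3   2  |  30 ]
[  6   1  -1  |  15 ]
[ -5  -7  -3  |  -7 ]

Forward elimination on [A|b]:
R2 <- R2 - (3)*R1:  [   0   10   -7  -75 ]
R3 <- R3 - (-5/2)*R1:  [     0  -29/2      2     68 ]
R3 <- R3 - (-29/20)*R2:  [       0        0  -163/20   -163/4 ]
Row echelon form:
[ 2  -3        2  |      30 ]
[ 0  10       -7  |     -75 ]
[ 0   0  -163/20  |  -163/4 ]
Back-substitution:
w = (-163/4) / (-163/20) = 5
v = (-75 - (-7)*(5)) / 10 = -4
u = (30 - (-3)*(-4) - (2)*(5)) / 2 = 4

(4, -4, 5)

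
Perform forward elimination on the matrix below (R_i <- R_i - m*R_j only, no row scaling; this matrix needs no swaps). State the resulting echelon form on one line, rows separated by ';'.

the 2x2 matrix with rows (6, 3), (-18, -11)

REF = [6 3; 0 -2]

Forward elimination:
R2 <- R2 - (-3)*R1:  [  0  -2 ]
Row echelon form:
[ 6   3 ]
[ 0  -2 ]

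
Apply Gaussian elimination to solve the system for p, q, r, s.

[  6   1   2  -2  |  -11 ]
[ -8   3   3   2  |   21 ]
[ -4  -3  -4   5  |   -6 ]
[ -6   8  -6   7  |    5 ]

Forward elimination on [A|b]:
R2 <- R2 - (-4/3)*R1:  [    0  13/3  17/3  -2/3  19/3 ]
R3 <- R3 - (-2/3)*R1:  [     0   -7/3   -8/3   11/3  -40/3 ]
R4 <- R4 - (-1)*R1:  [  0   9  -4   5  -6 ]
R3 <- R3 - (-7/13)*R2:  [       0        0     5/13    43/13  -129/13 ]
R4 <- R4 - (27/13)*R2:  [       0        0  -205/13    83/13  -249/13 ]
R4 <- R4 - (-41)*R3:  [    0     0     0   142  -426 ]
Row echelon form:
[ 6     1     2     -2  |      -11 ]
[ 0  13/3  17/3   -2/3  |     19/3 ]
[ 0     0  5/13  43/13  |  -129/13 ]
[ 0     0     0    142  |     -426 ]
Back-substitution:
s = (-426) / 142 = -3
r = (-129/13 - (43/13)*(-3)) / (5/13) = 0
q = (19/3 - (17/3)*(0) - (-2/3)*(-3)) / (13/3) = 1
p = (-11 - (1)*(1) - (2)*(0) - (-2)*(-3)) / 6 = -3

(-3, 1, 0, -3)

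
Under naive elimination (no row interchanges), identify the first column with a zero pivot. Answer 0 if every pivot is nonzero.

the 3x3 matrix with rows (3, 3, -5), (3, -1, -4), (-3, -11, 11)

first zero-pivot column = 0

Naive forward elimination:
R2 <- R2 - (1)*R1:  [  0  -4   1 ]
R3 <- R3 - (-1)*R1:  [  0  -8   6 ]
R3 <- R3 - (2)*R2:  [ 0  0  4 ]
All pivots nonzero; naive elimination completes without hitting a zero pivot.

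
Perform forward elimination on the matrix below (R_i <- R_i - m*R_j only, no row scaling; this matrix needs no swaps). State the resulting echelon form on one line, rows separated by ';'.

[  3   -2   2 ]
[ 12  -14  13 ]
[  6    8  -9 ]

Forward elimination:
R2 <- R2 - (4)*R1:  [  0  -6   5 ]
R3 <- R3 - (2)*R1:  [   0   12  -13 ]
R3 <- R3 - (-2)*R2:  [  0   0  -3 ]
Row echelon form:
[ 3  -2   2 ]
[ 0  -6   5 ]
[ 0   0  -3 ]

REF = [3 -2 2; 0 -6 5; 0 0 -3]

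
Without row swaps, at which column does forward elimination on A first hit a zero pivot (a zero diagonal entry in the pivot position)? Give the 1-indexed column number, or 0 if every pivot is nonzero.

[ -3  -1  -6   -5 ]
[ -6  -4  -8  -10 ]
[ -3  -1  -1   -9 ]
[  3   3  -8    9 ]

Naive forward elimination:
R2 <- R2 - (2)*R1:  [  0  -2   4   0 ]
R3 <- R3 - (1)*R1:  [  0   0   5  -4 ]
R4 <- R4 - (-1)*R1:  [   0    2  -14    4 ]
R4 <- R4 - (-1)*R2:  [   0    0  -10    4 ]
R4 <- R4 - (-2)*R3:  [  0   0   0  -4 ]
All pivots nonzero; naive elimination completes without hitting a zero pivot.

first zero-pivot column = 0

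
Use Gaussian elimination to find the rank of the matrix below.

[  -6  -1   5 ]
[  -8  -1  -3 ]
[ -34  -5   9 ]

rank(A) = 2

Row reduction:
R2 <- R2 - (4/3)*R1:  [     0    1/3  -29/3 ]
R3 <- R3 - (17/3)*R1:  [     0    2/3  -58/3 ]
R3 <- R3 - (2)*R2:  [ 0  0  0 ]
Row echelon form:
[ -6   -1      5 ]
[  0  1/3  -29/3 ]
[  0    0      0 ]
Nonzero rows / pivot columns: 2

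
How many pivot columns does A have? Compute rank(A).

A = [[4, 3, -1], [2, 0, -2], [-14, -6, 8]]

Row reduction:
R2 <- R2 - (1/2)*R1:  [    0  -3/2  -3/2 ]
R3 <- R3 - (-7/2)*R1:  [   0  9/2  9/2 ]
R3 <- R3 - (-3)*R2:  [ 0  0  0 ]
Row echelon form:
[ 4     3    -1 ]
[ 0  -3/2  -3/2 ]
[ 0     0     0 ]
Nonzero rows / pivot columns: 2

rank(A) = 2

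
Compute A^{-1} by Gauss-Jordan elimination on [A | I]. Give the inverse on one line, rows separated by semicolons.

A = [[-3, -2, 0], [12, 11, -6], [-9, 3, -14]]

inverse = [34/9 7/9 -1/3; -37/6 -7/6 1/2; -15/4 -3/4 1/4]

Gauss-Jordan on [A | I]:
R1 <- (1/-3)*R1:  [    1   2/3     0  |  -1/3     0     0 ]
R2 <- R2 - (12)*R1:  [  0   3  -6  |   4   1   0 ]
R3 <- R3 - (-9)*R1:  [   0    9  -14  |   -3    0    1 ]
R2 <- (1/3)*R2:  [   0    1   -2  |  4/3  1/3    0 ]
R1 <- R1 - (2/3)*R2:  [     1      0    4/3  |  -11/9   -2/9      0 ]
R3 <- R3 - (9)*R2:  [   0    0    4  |  -15   -3    1 ]
R3 <- (1/4)*R3:  [     0      0      1  |  -15/4   -3/4    1/4 ]
R1 <- R1 - (4/3)*R3:  [    1     0     0  |  34/9   7/9  -1/3 ]
R2 <- R2 - (-2)*R3:  [     0      1      0  |  -37/6   -7/6    1/2 ]
Right block of [I | A^{-1}] is the inverse:
[  34/9   7/9  -1/3 ]
[ -37/6  -7/6   1/2 ]
[ -15/4  -3/4   1/4 ]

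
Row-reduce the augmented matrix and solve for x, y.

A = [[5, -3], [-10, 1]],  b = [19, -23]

Forward elimination on [A|b]:
R2 <- R2 - (-2)*R1:  [  0  -5  15 ]
Row echelon form:
[ 5  -3  |  19 ]
[ 0  -5  |  15 ]
Back-substitution:
y = (15) / -5 = -3
x = (19 - (-3)*(-3)) / 5 = 2

(2, -3)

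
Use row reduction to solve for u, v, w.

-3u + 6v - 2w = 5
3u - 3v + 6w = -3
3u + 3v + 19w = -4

Forward elimination on [A|b]:
R2 <- R2 - (-1)*R1:  [ 0  3  4  2 ]
R3 <- R3 - (-1)*R1:  [  0   9  17   1 ]
R3 <- R3 - (3)*R2:  [  0   0   5  -5 ]
Row echelon form:
[ -3  6  -2  |   5 ]
[  0  3   4  |   2 ]
[  0  0   5  |  -5 ]
Back-substitution:
w = (-5) / 5 = -1
v = (2 - (4)*(-1)) / 3 = 2
u = (5 - (6)*(2) - (-2)*(-1)) / -3 = 3

(3, 2, -1)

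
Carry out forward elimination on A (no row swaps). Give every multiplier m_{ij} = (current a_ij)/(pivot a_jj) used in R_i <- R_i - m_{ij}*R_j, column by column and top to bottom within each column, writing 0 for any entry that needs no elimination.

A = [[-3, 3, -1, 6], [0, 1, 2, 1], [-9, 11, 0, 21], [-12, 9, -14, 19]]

Forward elimination:
R2: entry in column 1 is already 0 -> m_{21} = 0 (no row operation needed)
R3 <- R3 - (3)*R1:  [ 0  2  3  3 ]
R4 <- R4 - (4)*R1:  [   0   -3  -10   -5 ]
R3 <- R3 - (2)*R2:  [  0   0  -1   1 ]
R4 <- R4 - (-3)*R2:  [  0   0  -4  -2 ]
R4 <- R4 - (4)*R3:  [  0   0   0  -6 ]
Multipliers (in order of application): m_{21} = 0, m_{31} = 3, m_{41} = 4, m_{32} = 2, m_{42} = -3, m_{43} = 4

multipliers: 0, 3, 4, 2, -3, 4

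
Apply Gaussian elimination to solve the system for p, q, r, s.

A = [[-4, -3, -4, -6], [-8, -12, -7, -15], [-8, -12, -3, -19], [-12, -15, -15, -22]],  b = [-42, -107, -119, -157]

(2, 2, 1, 4)

Forward elimination on [A|b]:
R2 <- R2 - (2)*R1:  [   0   -6    1   -3  -23 ]
R3 <- R3 - (2)*R1:  [   0   -6    5   -7  -35 ]
R4 <- R4 - (3)*R1:  [   0   -6   -3   -4  -31 ]
R3 <- R3 - (1)*R2:  [   0    0    4   -4  -12 ]
R4 <- R4 - (1)*R2:  [  0   0  -4  -1  -8 ]
R4 <- R4 - (-1)*R3:  [   0    0    0   -5  -20 ]
Row echelon form:
[ -4  -3  -4  -6  |  -42 ]
[  0  -6   1  -3  |  -23 ]
[  0   0   4  -4  |  -12 ]
[  0   0   0  -5  |  -20 ]
Back-substitution:
s = (-20) / -5 = 4
r = (-12 - (-4)*(4)) / 4 = 1
q = (-23 - (1)*(1) - (-3)*(4)) / -6 = 2
p = (-42 - (-3)*(2) - (-4)*(1) - (-6)*(4)) / -4 = 2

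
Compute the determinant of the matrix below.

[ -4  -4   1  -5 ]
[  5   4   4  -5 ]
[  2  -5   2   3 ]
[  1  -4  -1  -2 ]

Forward elimination:
R2 <- R2 - (-5/4)*R1:  [     0     -1   21/4  -45/4 ]
R3 <- R3 - (-1/2)*R1:  [   0   -7  5/2  1/2 ]
R4 <- R4 - (-1/4)*R1:  [     0     -5   -3/4  -13/4 ]
R3 <- R3 - (7)*R2:  [      0       0  -137/4   317/4 ]
R4 <- R4 - (5)*R2:  [   0    0  -27   53 ]
R4 <- R4 - (108/137)*R3:  [         0          0          0  -1298/137 ]
Upper-triangular form:
[ -4  -4       1         -5 ]
[  0  -1    21/4      -45/4 ]
[  0   0  -137/4      317/4 ]
[  0   0       0  -1298/137 ]
det(A) = (-1)^0 * (-4) * (-1) * (-137/4) * (-1298/137) = 1298  (0 row swaps -> sign +1)

det(A) = 1298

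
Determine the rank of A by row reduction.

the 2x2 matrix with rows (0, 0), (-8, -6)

Row reduction:
R1 <-> R2   (pivot in column 1 was zero)
[ -8  -6 ]
[  0   0 ]
Row echelon form:
[ -8  -6 ]
[  0   0 ]
Nonzero rows / pivot columns: 1

rank(A) = 1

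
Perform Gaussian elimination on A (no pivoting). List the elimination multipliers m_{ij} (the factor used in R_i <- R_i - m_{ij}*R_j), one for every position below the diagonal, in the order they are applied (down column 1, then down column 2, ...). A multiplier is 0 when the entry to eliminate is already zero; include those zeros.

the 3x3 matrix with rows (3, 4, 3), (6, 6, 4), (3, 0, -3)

Forward elimination:
R2 <- R2 - (2)*R1:  [  0  -2  -2 ]
R3 <- R3 - (1)*R1:  [  0  -4  -6 ]
R3 <- R3 - (2)*R2:  [  0   0  -2 ]
Multipliers (in order of application): m_{21} = 2, m_{31} = 1, m_{32} = 2

multipliers: 2, 1, 2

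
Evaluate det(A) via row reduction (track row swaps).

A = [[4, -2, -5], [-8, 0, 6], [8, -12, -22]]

det(A) = 64

Forward elimination:
R2 <- R2 - (-2)*R1:  [  0  -4  -4 ]
R3 <- R3 - (2)*R1:  [   0   -8  -12 ]
R3 <- R3 - (2)*R2:  [  0   0  -4 ]
Upper-triangular form:
[ 4  -2  -5 ]
[ 0  -4  -4 ]
[ 0   0  -4 ]
det(A) = (-1)^0 * (4) * (-4) * (-4) = 64  (0 row swaps -> sign +1)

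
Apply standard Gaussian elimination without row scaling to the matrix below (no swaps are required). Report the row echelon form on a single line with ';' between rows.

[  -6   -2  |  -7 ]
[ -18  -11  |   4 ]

REF = [-6 -2 -7; 0 -5 25]

Forward elimination:
R2 <- R2 - (3)*R1:  [  0  -5  25 ]
Row echelon form:
[ -6  -2  |  -7 ]
[  0  -5  |  25 ]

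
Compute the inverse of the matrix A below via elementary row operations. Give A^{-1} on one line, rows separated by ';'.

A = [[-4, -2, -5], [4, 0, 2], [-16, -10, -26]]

inverse = [-5/6 1/12 1/6; -3 -1 1/2; 5/3 1/3 -1/3]

Gauss-Jordan on [A | I]:
R1 <- (1/-4)*R1:  [    1   1/2   5/4  |  -1/4     0     0 ]
R2 <- R2 - (4)*R1:  [  0  -2  -3  |   1   1   0 ]
R3 <- R3 - (-16)*R1:  [  0  -2  -6  |  -4   0   1 ]
R2 <- (1/-2)*R2:  [    0     1   3/2  |  -1/2  -1/2     0 ]
R1 <- R1 - (1/2)*R2:  [   1    0  1/2  |    0  1/4    0 ]
R3 <- R3 - (-2)*R2:  [  0   0  -3  |  -5  -1   1 ]
R3 <- (1/-3)*R3:  [    0     0     1  |   5/3   1/3  -1/3 ]
R1 <- R1 - (1/2)*R3:  [    1     0     0  |  -5/6  1/12   1/6 ]
R2 <- R2 - (3/2)*R3:  [   0    1    0  |   -3   -1  1/2 ]
Right block of [I | A^{-1}] is the inverse:
[ -5/6  1/12   1/6 ]
[   -3    -1   1/2 ]
[  5/3   1/3  -1/3 ]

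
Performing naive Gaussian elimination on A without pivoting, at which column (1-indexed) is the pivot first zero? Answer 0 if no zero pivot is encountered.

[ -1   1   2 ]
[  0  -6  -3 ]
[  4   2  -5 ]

first zero-pivot column = 3

Naive forward elimination:
R3 <- R3 - (-4)*R1:  [ 0  6  3 ]
R3 <- R3 - (-1)*R2:  [ 0  0  0 ]
Matrix at this point:
[ -1   1   2 ]
[  0  -6  -3 ]
[  0   0   0 ]
Pivot entry (3,3) in the last row is zero and there are no rows below to swap with -> zero pivot in column 3 (A is singular).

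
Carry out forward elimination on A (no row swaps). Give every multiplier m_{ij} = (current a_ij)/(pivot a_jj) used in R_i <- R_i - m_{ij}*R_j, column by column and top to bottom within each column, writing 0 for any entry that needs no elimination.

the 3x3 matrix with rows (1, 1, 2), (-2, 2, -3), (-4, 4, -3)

multipliers: -2, -4, 2

Forward elimination:
R2 <- R2 - (-2)*R1:  [ 0  4  1 ]
R3 <- R3 - (-4)*R1:  [ 0  8  5 ]
R3 <- R3 - (2)*R2:  [ 0  0  3 ]
Multipliers (in order of application): m_{21} = -2, m_{31} = -4, m_{32} = 2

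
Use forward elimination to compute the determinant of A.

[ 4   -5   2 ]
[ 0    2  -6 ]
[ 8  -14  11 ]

Forward elimination:
R3 <- R3 - (2)*R1:  [  0  -4   7 ]
R3 <- R3 - (-2)*R2:  [  0   0  -5 ]
Upper-triangular form:
[ 4  -5   2 ]
[ 0   2  -6 ]
[ 0   0  -5 ]
det(A) = (-1)^0 * (4) * (2) * (-5) = -40  (0 row swaps -> sign +1)

det(A) = -40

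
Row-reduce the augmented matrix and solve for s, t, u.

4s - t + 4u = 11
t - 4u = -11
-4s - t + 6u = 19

Forward elimination on [A|b]:
R3 <- R3 - (-1)*R1:  [  0  -2  10  30 ]
R3 <- R3 - (-2)*R2:  [ 0  0  2  8 ]
Row echelon form:
[ 4  -1   4  |   11 ]
[ 0   1  -4  |  -11 ]
[ 0   0   2  |    8 ]
Back-substitution:
u = (8) / 2 = 4
t = (-11 - (-4)*(4)) / 1 = 5
s = (11 - (-1)*(5) - (4)*(4)) / 4 = 0

(0, 5, 4)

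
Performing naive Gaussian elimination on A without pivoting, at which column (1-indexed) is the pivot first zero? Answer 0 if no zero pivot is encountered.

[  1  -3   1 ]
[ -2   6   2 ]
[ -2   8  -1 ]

first zero-pivot column = 2

Naive forward elimination:
R2 <- R2 - (-2)*R1:  [ 0  0  4 ]
R3 <- R3 - (-2)*R1:  [ 0  2  1 ]
Matrix at this point:
[ 1  -3  1 ]
[ 0   0  4 ]
[ 0   2  1 ]
Pivot entry (2,2) is zero but row 3 has 2 in column 2 -> naive elimination stops; a row interchange (e.g. R2 <-> R3) would be required here.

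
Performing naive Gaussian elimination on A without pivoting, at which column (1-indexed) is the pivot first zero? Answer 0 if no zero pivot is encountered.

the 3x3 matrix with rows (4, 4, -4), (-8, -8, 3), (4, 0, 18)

Naive forward elimination:
R2 <- R2 - (-2)*R1:  [  0   0  -5 ]
R3 <- R3 - (1)*R1:  [  0  -4  22 ]
Matrix at this point:
[ 4   4  -4 ]
[ 0   0  -5 ]
[ 0  -4  22 ]
Pivot entry (2,2) is zero but row 3 has -4 in column 2 -> naive elimination stops; a row interchange (e.g. R2 <-> R3) would be required here.

first zero-pivot column = 2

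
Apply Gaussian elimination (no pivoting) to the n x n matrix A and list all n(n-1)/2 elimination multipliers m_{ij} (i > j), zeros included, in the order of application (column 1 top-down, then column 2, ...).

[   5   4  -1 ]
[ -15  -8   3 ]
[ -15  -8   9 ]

Forward elimination:
R2 <- R2 - (-3)*R1:  [ 0  4  0 ]
R3 <- R3 - (-3)*R1:  [ 0  4  6 ]
R3 <- R3 - (1)*R2:  [ 0  0  6 ]
Multipliers (in order of application): m_{21} = -3, m_{31} = -3, m_{32} = 1

multipliers: -3, -3, 1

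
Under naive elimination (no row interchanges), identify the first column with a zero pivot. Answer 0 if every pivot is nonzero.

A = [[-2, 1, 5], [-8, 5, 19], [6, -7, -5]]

Naive forward elimination:
R2 <- R2 - (4)*R1:  [  0   1  -1 ]
R3 <- R3 - (-3)*R1:  [  0  -4  10 ]
R3 <- R3 - (-4)*R2:  [ 0  0  6 ]
All pivots nonzero; naive elimination completes without hitting a zero pivot.

first zero-pivot column = 0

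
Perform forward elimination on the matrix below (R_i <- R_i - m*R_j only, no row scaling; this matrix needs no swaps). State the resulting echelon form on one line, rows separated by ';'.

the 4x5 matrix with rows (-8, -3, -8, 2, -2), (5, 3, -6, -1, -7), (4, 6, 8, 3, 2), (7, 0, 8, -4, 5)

REF = [-8 -3 -8 2 -2; 0 9/8 -11 1/4 -33/4; 0 0 48 3 34; 0 0 0 -1/8 53/36]

Forward elimination:
R2 <- R2 - (-5/8)*R1:  [     0    9/8    -11    1/4  -33/4 ]
R3 <- R3 - (-1/2)*R1:  [   0  9/2    4    4    1 ]
R4 <- R4 - (-7/8)*R1:  [     0  -21/8      1   -9/4   13/4 ]
R3 <- R3 - (4)*R2:  [  0   0  48   3  34 ]
R4 <- R4 - (-7/3)*R2:  [     0      0  -74/3   -5/3    -16 ]
R4 <- R4 - (-37/72)*R3:  [     0      0      0   -1/8  53/36 ]
Row echelon form:
[ -8   -3   -8     2     -2 ]
[  0  9/8  -11   1/4  -33/4 ]
[  0    0   48     3     34 ]
[  0    0    0  -1/8  53/36 ]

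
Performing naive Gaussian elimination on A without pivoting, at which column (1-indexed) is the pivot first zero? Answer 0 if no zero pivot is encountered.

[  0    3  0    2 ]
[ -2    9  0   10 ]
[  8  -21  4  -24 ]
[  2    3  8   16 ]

Naive forward elimination:
Pivot entry (1,1) is zero but row 2 has -2 in column 1 -> naive elimination stops; a row interchange (e.g. R1 <-> R2) would be required here.

first zero-pivot column = 1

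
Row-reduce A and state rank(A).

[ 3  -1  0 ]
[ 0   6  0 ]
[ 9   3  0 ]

Row reduction:
R3 <- R3 - (3)*R1:  [ 0  6  0 ]
R3 <- R3 - (1)*R2:  [ 0  0  0 ]
Row echelon form:
[ 3  -1  0 ]
[ 0   6  0 ]
[ 0   0  0 ]
Nonzero rows / pivot columns: 2

rank(A) = 2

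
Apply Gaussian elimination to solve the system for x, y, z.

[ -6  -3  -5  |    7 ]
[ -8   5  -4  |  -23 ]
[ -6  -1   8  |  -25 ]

Forward elimination on [A|b]:
R2 <- R2 - (4/3)*R1:  [     0      9    8/3  -97/3 ]
R3 <- R3 - (1)*R1:  [   0    2   13  -32 ]
R3 <- R3 - (2/9)*R2:  [       0        0   335/27  -670/27 ]
Row echelon form:
[ -6  -3      -5  |        7 ]
[  0   9     8/3  |    -97/3 ]
[  0   0  335/27  |  -670/27 ]
Back-substitution:
z = (-670/27) / (335/27) = -2
y = (-97/3 - (8/3)*(-2)) / 9 = -3
x = (7 - (-3)*(-3) - (-5)*(-2)) / -6 = 2

(2, -3, -2)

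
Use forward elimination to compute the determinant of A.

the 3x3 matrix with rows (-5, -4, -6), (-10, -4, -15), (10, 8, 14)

Forward elimination:
R2 <- R2 - (2)*R1:  [  0   4  -3 ]
R3 <- R3 - (-2)*R1:  [ 0  0  2 ]
Upper-triangular form:
[ -5  -4  -6 ]
[  0   4  -3 ]
[  0   0   2 ]
det(A) = (-1)^0 * (-5) * (4) * (2) = -40  (0 row swaps -> sign +1)

det(A) = -40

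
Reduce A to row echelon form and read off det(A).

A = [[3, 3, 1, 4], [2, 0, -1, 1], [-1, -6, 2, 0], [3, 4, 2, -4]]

Forward elimination:
R2 <- R2 - (2/3)*R1:  [    0    -2  -5/3  -5/3 ]
R3 <- R3 - (-1/3)*R1:  [   0   -5  7/3  4/3 ]
R4 <- R4 - (1)*R1:  [  0   1   1  -8 ]
R3 <- R3 - (5/2)*R2:  [    0     0  13/2  11/2 ]
R4 <- R4 - (-1/2)*R2:  [     0      0    1/6  -53/6 ]
R4 <- R4 - (1/39)*R3:  [       0        0        0  -350/39 ]
Upper-triangular form:
[ 3   3     1        4 ]
[ 0  -2  -5/3     -5/3 ]
[ 0   0  13/2     11/2 ]
[ 0   0     0  -350/39 ]
det(A) = (-1)^0 * (3) * (-2) * (13/2) * (-350/39) = 350  (0 row swaps -> sign +1)

det(A) = 350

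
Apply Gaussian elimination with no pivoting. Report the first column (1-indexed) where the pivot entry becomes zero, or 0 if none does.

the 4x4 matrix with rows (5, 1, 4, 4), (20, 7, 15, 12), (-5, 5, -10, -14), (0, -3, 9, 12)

first zero-pivot column = 0

Naive forward elimination:
R2 <- R2 - (4)*R1:  [  0   3  -1  -4 ]
R3 <- R3 - (-1)*R1:  [   0    6   -6  -10 ]
R3 <- R3 - (2)*R2:  [  0   0  -4  -2 ]
R4 <- R4 - (-1)*R2:  [ 0  0  8  8 ]
R4 <- R4 - (-2)*R3:  [ 0  0  0  4 ]
All pivots nonzero; naive elimination completes without hitting a zero pivot.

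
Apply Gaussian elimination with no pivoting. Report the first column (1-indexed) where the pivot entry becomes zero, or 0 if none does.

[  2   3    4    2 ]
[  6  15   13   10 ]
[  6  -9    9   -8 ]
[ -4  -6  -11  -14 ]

Naive forward elimination:
R2 <- R2 - (3)*R1:  [ 0  6  1  4 ]
R3 <- R3 - (3)*R1:  [   0  -18   -3  -14 ]
R4 <- R4 - (-2)*R1:  [   0    0   -3  -10 ]
R3 <- R3 - (-3)*R2:  [  0   0   0  -2 ]
Matrix at this point:
[ 2  3   4    2 ]
[ 0  6   1    4 ]
[ 0  0   0   -2 ]
[ 0  0  -3  -10 ]
Pivot entry (3,3) is zero but row 4 has -3 in column 3 -> naive elimination stops; a row interchange (e.g. R3 <-> R4) would be required here.

first zero-pivot column = 3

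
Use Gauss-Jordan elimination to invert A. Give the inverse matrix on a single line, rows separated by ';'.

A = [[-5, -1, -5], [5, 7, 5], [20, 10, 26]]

Gauss-Jordan on [A | I]:
R1 <- (1/-5)*R1:  [    1   1/5     1  |  -1/5     0     0 ]
R2 <- R2 - (5)*R1:  [ 0  6  0  |  1  1  0 ]
R3 <- R3 - (20)*R1:  [ 0  6  6  |  4  0  1 ]
R2 <- (1/6)*R2:  [   0    1    0  |  1/6  1/6    0 ]
R1 <- R1 - (1/5)*R2:  [     1      0      1  |  -7/30  -1/30      0 ]
R3 <- R3 - (6)*R2:  [  0   0   6  |   3  -1   1 ]
R3 <- (1/6)*R3:  [    0     0     1  |   1/2  -1/6   1/6 ]
R1 <- R1 - (1)*R3:  [      1       0       0  |  -11/15    2/15    -1/6 ]
Right block of [I | A^{-1}] is the inverse:
[ -11/15  2/15  -1/6 ]
[    1/6   1/6     0 ]
[    1/2  -1/6   1/6 ]

inverse = [-11/15 2/15 -1/6; 1/6 1/6 0; 1/2 -1/6 1/6]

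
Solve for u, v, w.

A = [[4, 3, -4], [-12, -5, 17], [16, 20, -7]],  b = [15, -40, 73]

(-3, 5, -3)

Forward elimination on [A|b]:
R2 <- R2 - (-3)*R1:  [ 0  4  5  5 ]
R3 <- R3 - (4)*R1:  [  0   8   9  13 ]
R3 <- R3 - (2)*R2:  [  0   0  -1   3 ]
Row echelon form:
[ 4  3  -4  |  15 ]
[ 0  4   5  |   5 ]
[ 0  0  -1  |   3 ]
Back-substitution:
w = (3) / -1 = -3
v = (5 - (5)*(-3)) / 4 = 5
u = (15 - (3)*(5) - (-4)*(-3)) / 4 = -3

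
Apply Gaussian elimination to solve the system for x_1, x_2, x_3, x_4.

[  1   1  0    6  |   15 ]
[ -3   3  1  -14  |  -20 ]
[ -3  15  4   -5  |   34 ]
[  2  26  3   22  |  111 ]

Forward elimination on [A|b]:
R2 <- R2 - (-3)*R1:  [  0   6   1   4  25 ]
R3 <- R3 - (-3)*R1:  [  0  18   4  13  79 ]
R4 <- R4 - (2)*R1:  [  0  24   3  10  81 ]
R3 <- R3 - (3)*R2:  [ 0  0  1  1  4 ]
R4 <- R4 - (4)*R2:  [   0    0   -1   -6  -19 ]
R4 <- R4 - (-1)*R3:  [   0    0    0   -5  -15 ]
Row echelon form:
[ 1  1  0   6  |   15 ]
[ 0  6  1   4  |   25 ]
[ 0  0  1   1  |    4 ]
[ 0  0  0  -5  |  -15 ]
Back-substitution:
x_4 = (-15) / -5 = 3
x_3 = (4 - (1)*(3)) / 1 = 1
x_2 = (25 - (1)*(1) - (4)*(3)) / 6 = 2
x_1 = (15 - (1)*(2) - (6)*(3)) / 1 = -5

(-5, 2, 1, 3)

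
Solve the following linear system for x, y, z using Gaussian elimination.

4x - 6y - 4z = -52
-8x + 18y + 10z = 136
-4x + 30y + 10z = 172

Forward elimination on [A|b]:
R2 <- R2 - (-2)*R1:  [  0   6   2  32 ]
R3 <- R3 - (-1)*R1:  [   0   24    6  120 ]
R3 <- R3 - (4)*R2:  [  0   0  -2  -8 ]
Row echelon form:
[ 4  -6  -4  |  -52 ]
[ 0   6   2  |   32 ]
[ 0   0  -2  |   -8 ]
Back-substitution:
z = (-8) / -2 = 4
y = (32 - (2)*(4)) / 6 = 4
x = (-52 - (-6)*(4) - (-4)*(4)) / 4 = -3

(-3, 4, 4)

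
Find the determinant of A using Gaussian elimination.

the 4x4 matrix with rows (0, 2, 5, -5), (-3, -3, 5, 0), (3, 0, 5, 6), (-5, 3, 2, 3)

det(A) = 2178

Forward elimination:
R1 <-> R2   (pivot in column 1 was zero)
[ -3  -3  5   0 ]
[  0   2  5  -5 ]
[  3   0  5   6 ]
[ -5   3  2   3 ]
R3 <- R3 - (-1)*R1:  [  0  -3  10   6 ]
R4 <- R4 - (5/3)*R1:  [     0      8  -19/3      3 ]
R3 <- R3 - (-3/2)*R2:  [    0     0  35/2  -3/2 ]
R4 <- R4 - (4)*R2:  [     0      0  -79/3     23 ]
R4 <- R4 - (-158/105)*R3:  [      0       0       0  726/35 ]
Upper-triangular form:
[ -3  -3     5       0 ]
[  0   2     5      -5 ]
[  0   0  35/2    -3/2 ]
[  0   0     0  726/35 ]
det(A) = (-1)^1 * (-3) * (2) * (35/2) * (726/35) = 2178  (1 row swap -> sign -1)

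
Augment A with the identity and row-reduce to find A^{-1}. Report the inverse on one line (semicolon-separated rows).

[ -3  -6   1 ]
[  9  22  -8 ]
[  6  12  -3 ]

Gauss-Jordan on [A | I]:
R1 <- (1/-3)*R1:  [    1     2  -1/3  |  -1/3     0     0 ]
R2 <- R2 - (9)*R1:  [  0   4  -5  |   3   1   0 ]
R3 <- R3 - (6)*R1:  [  0   0  -1  |   2   0   1 ]
R2 <- (1/4)*R2:  [    0     1  -5/4  |   3/4   1/4     0 ]
R1 <- R1 - (2)*R2:  [     1      0   13/6  |  -11/6   -1/2      0 ]
R3 <- (1/-1)*R3:  [  0   0   1  |  -2   0  -1 ]
R1 <- R1 - (13/6)*R3:  [    1     0     0  |   5/2  -1/2  13/6 ]
R2 <- R2 - (-5/4)*R3:  [    0     1     0  |  -7/4   1/4  -5/4 ]
Right block of [I | A^{-1}] is the inverse:
[  5/2  -1/2  13/6 ]
[ -7/4   1/4  -5/4 ]
[   -2     0    -1 ]

inverse = [5/2 -1/2 13/6; -7/4 1/4 -5/4; -2 0 -1]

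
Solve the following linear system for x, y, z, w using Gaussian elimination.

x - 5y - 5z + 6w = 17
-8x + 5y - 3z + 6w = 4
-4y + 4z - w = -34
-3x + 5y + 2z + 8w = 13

(5, 4, -4, 2)

Forward elimination on [A|b]:
R2 <- R2 - (-8)*R1:  [   0  -35  -43   54  140 ]
R4 <- R4 - (-3)*R1:  [   0  -10  -13   26   64 ]
R3 <- R3 - (4/35)*R2:  [       0        0   312/35  -251/35      -50 ]
R4 <- R4 - (2/7)*R2:  [    0     0  -5/7  74/7    24 ]
R4 <- R4 - (-25/312)*R3:  [        0         0         0  3119/312  3119/156 ]
Row echelon form:
[ 1   -5      -5         6  |        17 ]
[ 0  -35     -43        54  |       140 ]
[ 0    0  312/35   -251/35  |       -50 ]
[ 0    0       0  3119/312  |  3119/156 ]
Back-substitution:
w = (3119/156) / (3119/312) = 2
z = (-50 - (-251/35)*(2)) / (312/35) = -4
y = (140 - (-43)*(-4) - (54)*(2)) / -35 = 4
x = (17 - (-5)*(4) - (-5)*(-4) - (6)*(2)) / 1 = 5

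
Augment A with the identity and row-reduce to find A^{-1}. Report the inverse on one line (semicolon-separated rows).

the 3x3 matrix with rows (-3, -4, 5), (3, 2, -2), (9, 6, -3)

inverse = [1/3 1 -1/9; -1/2 -2 1/2; 0 -1 1/3]

Gauss-Jordan on [A | I]:
R1 <- (1/-3)*R1:  [    1   4/3  -5/3  |  -1/3     0     0 ]
R2 <- R2 - (3)*R1:  [  0  -2   3  |   1   1   0 ]
R3 <- R3 - (9)*R1:  [  0  -6  12  |   3   0   1 ]
R2 <- (1/-2)*R2:  [    0     1  -3/2  |  -1/2  -1/2     0 ]
R1 <- R1 - (4/3)*R2:  [   1    0  1/3  |  1/3  2/3    0 ]
R3 <- R3 - (-6)*R2:  [  0   0   3  |   0  -3   1 ]
R3 <- (1/3)*R3:  [   0    0    1  |    0   -1  1/3 ]
R1 <- R1 - (1/3)*R3:  [    1     0     0  |   1/3     1  -1/9 ]
R2 <- R2 - (-3/2)*R3:  [    0     1     0  |  -1/2    -2   1/2 ]
Right block of [I | A^{-1}] is the inverse:
[  1/3   1  -1/9 ]
[ -1/2  -2   1/2 ]
[    0  -1   1/3 ]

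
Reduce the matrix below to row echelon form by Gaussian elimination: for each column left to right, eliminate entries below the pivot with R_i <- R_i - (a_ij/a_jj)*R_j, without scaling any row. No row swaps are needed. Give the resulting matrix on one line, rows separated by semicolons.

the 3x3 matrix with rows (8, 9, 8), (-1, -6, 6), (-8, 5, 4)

REF = [8 9 8; 0 -39/8 7; 0 0 1252/39]

Forward elimination:
R2 <- R2 - (-1/8)*R1:  [     0  -39/8      7 ]
R3 <- R3 - (-1)*R1:  [  0  14  12 ]
R3 <- R3 - (-112/39)*R2:  [       0        0  1252/39 ]
Row echelon form:
[ 8      9        8 ]
[ 0  -39/8        7 ]
[ 0      0  1252/39 ]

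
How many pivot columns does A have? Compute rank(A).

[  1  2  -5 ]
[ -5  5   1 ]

rank(A) = 2

Row reduction:
R2 <- R2 - (-5)*R1:  [   0   15  -24 ]
Row echelon form:
[ 1   2   -5 ]
[ 0  15  -24 ]
Nonzero rows / pivot columns: 2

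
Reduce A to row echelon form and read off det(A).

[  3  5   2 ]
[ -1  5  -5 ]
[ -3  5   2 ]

det(A) = 210

Forward elimination:
R2 <- R2 - (-1/3)*R1:  [     0   20/3  -13/3 ]
R3 <- R3 - (-1)*R1:  [  0  10   4 ]
R3 <- R3 - (3/2)*R2:  [    0     0  21/2 ]
Upper-triangular form:
[ 3     5      2 ]
[ 0  20/3  -13/3 ]
[ 0     0   21/2 ]
det(A) = (-1)^0 * (3) * (20/3) * (21/2) = 210  (0 row swaps -> sign +1)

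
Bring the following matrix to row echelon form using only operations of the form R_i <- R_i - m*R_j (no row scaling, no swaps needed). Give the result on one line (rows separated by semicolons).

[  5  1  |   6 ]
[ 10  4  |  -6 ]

Forward elimination:
R2 <- R2 - (2)*R1:  [   0    2  -18 ]
Row echelon form:
[ 5  1  |    6 ]
[ 0  2  |  -18 ]

REF = [5 1 6; 0 2 -18]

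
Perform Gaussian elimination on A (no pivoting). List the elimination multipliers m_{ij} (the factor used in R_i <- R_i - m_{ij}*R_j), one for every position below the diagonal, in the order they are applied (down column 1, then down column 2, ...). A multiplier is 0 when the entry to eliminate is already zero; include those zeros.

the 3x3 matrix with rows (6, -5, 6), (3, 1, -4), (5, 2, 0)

Forward elimination:
R2 <- R2 - (1/2)*R1:  [   0  7/2   -7 ]
R3 <- R3 - (5/6)*R1:  [    0  37/6    -5 ]
R3 <- R3 - (37/21)*R2:  [    0     0  22/3 ]
Multipliers (in order of application): m_{21} = 1/2, m_{31} = 5/6, m_{32} = 37/21

multipliers: 1/2, 5/6, 37/21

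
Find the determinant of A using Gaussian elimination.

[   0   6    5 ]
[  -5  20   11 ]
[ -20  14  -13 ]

Forward elimination:
R1 <-> R2   (pivot in column 1 was zero)
[  -5  20   11 ]
[   0   6    5 ]
[ -20  14  -13 ]
R3 <- R3 - (4)*R1:  [   0  -66  -57 ]
R3 <- R3 - (-11)*R2:  [  0   0  -2 ]
Upper-triangular form:
[ -5  20  11 ]
[  0   6   5 ]
[  0   0  -2 ]
det(A) = (-1)^1 * (-5) * (6) * (-2) = -60  (1 row swap -> sign -1)

det(A) = -60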